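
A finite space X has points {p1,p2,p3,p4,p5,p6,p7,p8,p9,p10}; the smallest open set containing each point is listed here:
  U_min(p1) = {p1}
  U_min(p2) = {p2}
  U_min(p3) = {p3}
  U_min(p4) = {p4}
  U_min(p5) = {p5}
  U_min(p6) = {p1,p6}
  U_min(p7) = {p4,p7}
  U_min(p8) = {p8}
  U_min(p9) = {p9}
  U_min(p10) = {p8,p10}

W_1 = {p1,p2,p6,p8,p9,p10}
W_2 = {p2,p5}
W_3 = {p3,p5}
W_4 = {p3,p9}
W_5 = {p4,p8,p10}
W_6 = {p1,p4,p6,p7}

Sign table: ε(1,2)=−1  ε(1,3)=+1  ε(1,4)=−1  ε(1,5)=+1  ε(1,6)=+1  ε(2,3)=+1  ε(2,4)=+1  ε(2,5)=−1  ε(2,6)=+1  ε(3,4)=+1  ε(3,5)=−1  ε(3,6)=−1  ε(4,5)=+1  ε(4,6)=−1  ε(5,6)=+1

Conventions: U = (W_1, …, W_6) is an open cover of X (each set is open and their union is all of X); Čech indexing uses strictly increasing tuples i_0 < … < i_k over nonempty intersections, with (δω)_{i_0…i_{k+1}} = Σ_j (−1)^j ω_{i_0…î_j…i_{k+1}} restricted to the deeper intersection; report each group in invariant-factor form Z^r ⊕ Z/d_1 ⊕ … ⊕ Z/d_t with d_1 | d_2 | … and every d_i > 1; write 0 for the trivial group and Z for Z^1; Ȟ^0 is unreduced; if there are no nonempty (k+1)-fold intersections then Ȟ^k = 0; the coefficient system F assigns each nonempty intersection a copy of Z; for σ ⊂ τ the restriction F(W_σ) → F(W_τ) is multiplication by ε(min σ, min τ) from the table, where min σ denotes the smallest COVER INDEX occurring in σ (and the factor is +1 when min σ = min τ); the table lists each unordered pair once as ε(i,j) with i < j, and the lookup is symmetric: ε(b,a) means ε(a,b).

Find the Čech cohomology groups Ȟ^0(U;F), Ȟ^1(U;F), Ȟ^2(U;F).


Ȟ^0 = Z,  Ȟ^1 = Z^2,  Ȟ^2 = 0

nerve of the cover:
  W12={p2} W14={p9} W15={p8,p10} W16={p1,p6} W23={p5} W34={p3} W56={p4}
C dims 6,7; δ0: rk 5, SNF 1^5
Ȟ^0 = (6 − 5) − 0 = 1, so Ȟ^0 ≅ Z
Ȟ^1 = (7 − 0) − 5 = 2, so Ȟ^1 ≅ Z^2
Ȟ^2 = (0 − 0) − 0 = 0, so Ȟ^2 ≅ 0


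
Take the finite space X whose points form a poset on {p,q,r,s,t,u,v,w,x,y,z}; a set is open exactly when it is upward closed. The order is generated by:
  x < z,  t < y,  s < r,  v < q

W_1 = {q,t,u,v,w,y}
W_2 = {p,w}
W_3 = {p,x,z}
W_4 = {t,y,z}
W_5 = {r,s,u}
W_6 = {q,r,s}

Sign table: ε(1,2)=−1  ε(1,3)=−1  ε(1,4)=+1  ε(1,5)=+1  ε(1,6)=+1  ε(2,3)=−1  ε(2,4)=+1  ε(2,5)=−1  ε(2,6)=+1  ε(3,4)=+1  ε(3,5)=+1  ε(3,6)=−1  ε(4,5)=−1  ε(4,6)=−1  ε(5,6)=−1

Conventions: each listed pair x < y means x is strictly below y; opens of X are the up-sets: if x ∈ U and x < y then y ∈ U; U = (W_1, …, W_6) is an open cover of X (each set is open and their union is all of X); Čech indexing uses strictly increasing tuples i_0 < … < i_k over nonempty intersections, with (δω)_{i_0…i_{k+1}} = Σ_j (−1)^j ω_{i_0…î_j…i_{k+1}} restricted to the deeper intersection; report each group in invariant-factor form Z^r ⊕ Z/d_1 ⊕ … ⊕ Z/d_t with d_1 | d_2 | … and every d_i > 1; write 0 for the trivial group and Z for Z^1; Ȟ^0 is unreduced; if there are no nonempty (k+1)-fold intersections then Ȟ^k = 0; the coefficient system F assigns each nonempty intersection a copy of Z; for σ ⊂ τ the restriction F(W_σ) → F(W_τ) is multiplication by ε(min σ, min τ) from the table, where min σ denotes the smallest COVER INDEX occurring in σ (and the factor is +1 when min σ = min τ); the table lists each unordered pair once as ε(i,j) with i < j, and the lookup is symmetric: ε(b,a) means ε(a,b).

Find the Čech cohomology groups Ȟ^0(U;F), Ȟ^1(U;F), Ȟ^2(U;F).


Ȟ^0 = 0; Ȟ^1 = Z ⊕ Z/2; Ȟ^2 = 0

intersection data:
  W12={w} W14={t,y} W15={u} W16={q} W23={p} W34={z} W56={r,s}
C dims 6,7; δ0: rk 6, SNF 1^5·2
Ȟ^0 = (6 − 6) − 0 = 0, so Ȟ^0 ≅ 0
Ȟ^1 = (7 − 0) − 6 = 1 plus torsion [2], so Ȟ^1 ≅ Z ⊕ Z/2
Ȟ^2 = (0 − 0) − 0 = 0, so Ȟ^2 ≅ 0


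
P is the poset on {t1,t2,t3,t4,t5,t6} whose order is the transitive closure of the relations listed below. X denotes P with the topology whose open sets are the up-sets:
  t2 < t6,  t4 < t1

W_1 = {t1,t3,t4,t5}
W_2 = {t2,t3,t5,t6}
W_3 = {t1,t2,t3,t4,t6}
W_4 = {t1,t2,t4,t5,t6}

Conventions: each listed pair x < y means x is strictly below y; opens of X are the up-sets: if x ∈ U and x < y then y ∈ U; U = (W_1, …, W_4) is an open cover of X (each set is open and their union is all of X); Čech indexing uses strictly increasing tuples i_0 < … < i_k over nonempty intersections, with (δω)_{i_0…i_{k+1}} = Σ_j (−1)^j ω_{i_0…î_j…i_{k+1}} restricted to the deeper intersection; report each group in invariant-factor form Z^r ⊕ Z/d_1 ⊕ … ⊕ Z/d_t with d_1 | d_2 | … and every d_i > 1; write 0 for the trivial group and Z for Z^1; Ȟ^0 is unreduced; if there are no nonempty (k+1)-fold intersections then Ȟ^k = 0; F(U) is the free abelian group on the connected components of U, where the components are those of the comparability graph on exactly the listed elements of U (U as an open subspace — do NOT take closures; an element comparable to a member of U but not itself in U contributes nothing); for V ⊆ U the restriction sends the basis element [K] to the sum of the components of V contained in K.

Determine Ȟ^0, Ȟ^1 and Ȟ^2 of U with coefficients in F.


nerve of the cover:
  W12={t3,t5} W13={t1,t3,t4} W14={t1,t4,t5} W23={t2,t3,t6} W24={t2,t5,t6} W34={t1,t2,t4,t6}
  W123={t3} W124={t5} W134={t1,t4} W234={t2,t6}
components per intersection:
  W1: {t1,t4} {t3} {t5}
  W2: {t2,t6} {t3} {t5}
  W3: {t1,t4} {t2,t6} {t3}
  W4: {t1,t4} {t2,t6} {t5}
  W12: {t3} {t5}
  W13: {t1,t4} {t3}
  W14: {t1,t4} {t5}
  W23: {t2,t6} {t3}
  W24: {t2,t6} {t5}
  W34: {t1,t4} {t2,t6}
  W123: {t3}
  W124: {t5}
  W134: {t1,t4}
  W234: {t2,t6}
C dims 12,12,4; δ0: rk 8, SNF 1^8; δ1: rk 4, SNF 1^4
Ȟ^0 = (12 − 8) − 0 = 4, so Ȟ^0 ≅ Z^4
Ȟ^1 = (12 − 4) − 8 = 0, so Ȟ^1 ≅ 0
Ȟ^2 = (4 − 0) − 4 = 0, so Ȟ^2 ≅ 0

Ȟ^0(U;F) ≅ Z^4, Ȟ^1(U;F) ≅ 0 and Ȟ^2(U;F) ≅ 0


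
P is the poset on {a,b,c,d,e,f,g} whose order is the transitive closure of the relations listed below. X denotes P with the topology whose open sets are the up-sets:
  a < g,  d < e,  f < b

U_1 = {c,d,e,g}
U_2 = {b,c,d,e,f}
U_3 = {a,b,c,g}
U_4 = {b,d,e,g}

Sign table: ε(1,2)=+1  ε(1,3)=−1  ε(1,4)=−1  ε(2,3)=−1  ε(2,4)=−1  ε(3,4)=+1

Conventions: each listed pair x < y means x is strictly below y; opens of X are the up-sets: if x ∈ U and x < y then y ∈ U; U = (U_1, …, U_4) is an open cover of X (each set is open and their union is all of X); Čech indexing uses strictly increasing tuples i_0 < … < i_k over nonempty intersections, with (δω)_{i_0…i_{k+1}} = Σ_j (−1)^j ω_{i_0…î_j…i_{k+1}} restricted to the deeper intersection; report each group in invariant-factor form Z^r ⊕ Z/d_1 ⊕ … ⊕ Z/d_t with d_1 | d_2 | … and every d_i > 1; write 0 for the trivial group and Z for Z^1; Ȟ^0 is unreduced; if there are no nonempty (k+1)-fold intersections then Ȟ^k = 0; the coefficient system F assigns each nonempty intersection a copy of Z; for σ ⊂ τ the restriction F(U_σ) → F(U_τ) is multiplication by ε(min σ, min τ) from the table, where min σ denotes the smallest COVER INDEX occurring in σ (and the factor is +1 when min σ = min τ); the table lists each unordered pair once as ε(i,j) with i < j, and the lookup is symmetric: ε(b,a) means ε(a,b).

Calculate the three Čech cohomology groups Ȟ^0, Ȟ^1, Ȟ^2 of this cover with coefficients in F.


Ȟ^0(U;F) ≅ Z, Ȟ^1(U;F) ≅ 0 and Ȟ^2(U;F) ≅ Z

intersection data:
  U12={c,d,e} U13={c,g} U14={d,e,g} U23={b,c} U24={b,d,e} U34={b,g}
  U123={c} U124={d,e} U134={g} U234={b}
C dims 4,6,4; δ0: rk 3, SNF 1^3; δ1: rk 3, SNF 1^3
Ȟ^0 = (4 − 3) − 0 = 1, so Ȟ^0 ≅ Z
Ȟ^1 = (6 − 3) − 3 = 0, so Ȟ^1 ≅ 0
Ȟ^2 = (4 − 0) − 3 = 1, so Ȟ^2 ≅ Z


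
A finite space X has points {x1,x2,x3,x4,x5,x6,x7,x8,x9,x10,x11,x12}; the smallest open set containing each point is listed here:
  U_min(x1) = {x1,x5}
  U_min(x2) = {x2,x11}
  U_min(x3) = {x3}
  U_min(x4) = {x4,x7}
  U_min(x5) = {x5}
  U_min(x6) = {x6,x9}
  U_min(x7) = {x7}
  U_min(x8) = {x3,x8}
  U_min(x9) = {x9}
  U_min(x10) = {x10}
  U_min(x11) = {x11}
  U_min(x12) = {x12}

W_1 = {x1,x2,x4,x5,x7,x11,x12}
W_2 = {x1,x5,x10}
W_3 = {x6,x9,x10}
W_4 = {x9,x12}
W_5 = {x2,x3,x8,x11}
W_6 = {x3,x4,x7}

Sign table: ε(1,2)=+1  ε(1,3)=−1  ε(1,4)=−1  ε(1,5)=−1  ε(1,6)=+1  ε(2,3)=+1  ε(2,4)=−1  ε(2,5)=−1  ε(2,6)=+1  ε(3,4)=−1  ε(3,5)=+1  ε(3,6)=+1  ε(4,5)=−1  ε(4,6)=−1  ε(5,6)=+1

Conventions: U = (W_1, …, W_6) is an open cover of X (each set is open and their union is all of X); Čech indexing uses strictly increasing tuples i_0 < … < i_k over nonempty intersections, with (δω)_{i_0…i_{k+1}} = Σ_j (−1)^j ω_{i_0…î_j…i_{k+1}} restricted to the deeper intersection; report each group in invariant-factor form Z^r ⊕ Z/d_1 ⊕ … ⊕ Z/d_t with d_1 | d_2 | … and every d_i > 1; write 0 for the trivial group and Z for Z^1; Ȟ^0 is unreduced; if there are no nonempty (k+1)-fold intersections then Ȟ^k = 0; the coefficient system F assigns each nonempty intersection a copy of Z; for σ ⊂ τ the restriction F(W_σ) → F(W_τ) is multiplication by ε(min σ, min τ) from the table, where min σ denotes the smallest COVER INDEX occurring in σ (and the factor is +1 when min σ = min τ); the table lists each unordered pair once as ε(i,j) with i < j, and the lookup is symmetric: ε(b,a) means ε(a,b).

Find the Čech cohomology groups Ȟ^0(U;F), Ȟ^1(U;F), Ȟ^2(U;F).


Ȟ^0 ≅ 0,  Ȟ^1 ≅ Z ⊕ Z/2,  Ȟ^2 ≅ 0

nerve of the cover:
  W12={x1,x5} W14={x12} W15={x2,x11} W16={x4,x7} W23={x10} W34={x9} W56={x3}
C dims 6,7; δ0: rk 6, SNF 1^5·2
Ȟ^0 = (6 − 6) − 0 = 0, so Ȟ^0 ≅ 0
Ȟ^1 = (7 − 0) − 6 = 1 plus torsion [2], so Ȟ^1 ≅ Z ⊕ Z/2
Ȟ^2 = (0 − 0) − 0 = 0, so Ȟ^2 ≅ 0


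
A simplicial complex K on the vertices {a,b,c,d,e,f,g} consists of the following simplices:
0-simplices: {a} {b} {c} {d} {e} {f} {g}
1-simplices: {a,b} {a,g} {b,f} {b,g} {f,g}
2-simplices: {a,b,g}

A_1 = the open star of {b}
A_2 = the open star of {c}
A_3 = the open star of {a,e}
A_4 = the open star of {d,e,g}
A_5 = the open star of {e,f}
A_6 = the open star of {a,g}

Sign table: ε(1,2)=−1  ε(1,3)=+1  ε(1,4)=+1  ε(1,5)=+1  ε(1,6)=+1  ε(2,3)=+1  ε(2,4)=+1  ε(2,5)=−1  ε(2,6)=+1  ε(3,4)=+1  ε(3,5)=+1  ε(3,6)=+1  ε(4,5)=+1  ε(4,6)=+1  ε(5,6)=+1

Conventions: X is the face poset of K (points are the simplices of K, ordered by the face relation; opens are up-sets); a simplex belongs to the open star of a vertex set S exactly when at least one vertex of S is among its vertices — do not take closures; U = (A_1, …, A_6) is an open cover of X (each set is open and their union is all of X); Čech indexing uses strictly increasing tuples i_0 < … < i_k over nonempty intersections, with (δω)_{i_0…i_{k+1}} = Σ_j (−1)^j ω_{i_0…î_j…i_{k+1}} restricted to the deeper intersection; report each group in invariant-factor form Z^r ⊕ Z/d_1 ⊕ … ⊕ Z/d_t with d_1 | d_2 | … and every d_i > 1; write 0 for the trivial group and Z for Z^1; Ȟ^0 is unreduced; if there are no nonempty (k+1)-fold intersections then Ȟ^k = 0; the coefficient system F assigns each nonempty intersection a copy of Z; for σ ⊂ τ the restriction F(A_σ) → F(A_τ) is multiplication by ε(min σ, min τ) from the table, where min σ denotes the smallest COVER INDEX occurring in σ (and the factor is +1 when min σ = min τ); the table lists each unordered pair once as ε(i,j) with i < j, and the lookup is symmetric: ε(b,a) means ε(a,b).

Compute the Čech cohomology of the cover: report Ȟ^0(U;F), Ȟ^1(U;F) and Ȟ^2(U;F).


nonempty overlaps:
  A1={{b},{a,b},{b,f},{b,g},{a,b,g}} A2={{c}} A3={{a},{e},{a,b},{a,g},{a,b,g}} A4={{d},{e},{g},{a,g},{b,g},{f,g},{a,b,g}} A5={{e},{f},{b,f},{f,g}} A6={{a},{g},{a,b},{a,g},{b,g},{f,g},{a,b,g}}
  A13={{a,b},{a,b,g}} A14={{b,g},{a,b,g}} A15={{b,f}} A16={{a,b},{b,g},{a,b,g}} A34={{e},{a,g},{a,b,g}} A35={{e}} A36={{a},{a,b},{a,g},{a,b,g}} A45={{e},{f,g}} A46={{g},{a,g},{b,g},{f,g},{a,b,g}} A56={{f,g}}
  A134={{a,b,g}} A136={{a,b},{a,b,g}} A146={{b,g},{a,b,g}} A345={{e}} A346={{a,g},{a,b,g}} A456={{f,g}}
  A1346={{a,b,g}}
C dims 6,10,6,1; δ0: rk 4, SNF 1^4; δ1: rk 5, SNF 1^5; δ2: rk 1, SNF 1^1
degree 0: 6−4−0 = 2 → Ȟ^0 ≅ Z^2
degree 1: 10−5−4 = 1 → Ȟ^1 ≅ Z
degree 2: 6−1−5 = 0 → Ȟ^2 ≅ 0

Ȟ^0 = Z^2, Ȟ^1 = Z, Ȟ^2 = 0


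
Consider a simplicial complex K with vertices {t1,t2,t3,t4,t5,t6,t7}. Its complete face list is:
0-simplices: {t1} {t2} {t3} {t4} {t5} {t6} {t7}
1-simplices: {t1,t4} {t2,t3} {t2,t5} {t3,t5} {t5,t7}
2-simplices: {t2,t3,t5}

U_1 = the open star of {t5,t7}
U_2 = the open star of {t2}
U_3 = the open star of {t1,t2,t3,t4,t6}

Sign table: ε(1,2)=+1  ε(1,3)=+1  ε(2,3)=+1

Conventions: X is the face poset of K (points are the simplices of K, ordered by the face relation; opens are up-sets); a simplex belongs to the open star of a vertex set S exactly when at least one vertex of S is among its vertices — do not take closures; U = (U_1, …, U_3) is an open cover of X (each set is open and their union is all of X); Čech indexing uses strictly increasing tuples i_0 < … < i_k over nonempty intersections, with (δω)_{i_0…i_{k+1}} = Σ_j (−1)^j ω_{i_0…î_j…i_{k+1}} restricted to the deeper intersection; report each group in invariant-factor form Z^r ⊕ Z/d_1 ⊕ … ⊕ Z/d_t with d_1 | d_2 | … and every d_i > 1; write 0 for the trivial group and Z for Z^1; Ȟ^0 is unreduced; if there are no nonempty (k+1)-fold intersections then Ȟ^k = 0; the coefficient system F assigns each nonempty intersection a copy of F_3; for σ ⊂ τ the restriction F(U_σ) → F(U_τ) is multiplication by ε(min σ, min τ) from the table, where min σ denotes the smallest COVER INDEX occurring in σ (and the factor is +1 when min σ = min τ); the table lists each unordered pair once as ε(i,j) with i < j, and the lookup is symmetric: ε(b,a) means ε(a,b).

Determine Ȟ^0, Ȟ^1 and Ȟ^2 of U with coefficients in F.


nonempty intersections:
  U1={{t5},{t7},{t2,t5},{t3,t5},{t5,t7},{t2,t3,t5}} U2={{t2},{t2,t3},{t2,t5},{t2,t3,t5}} U3={{t1},{t2},{t3},{t4},{t6},{t1,t4},{t2,t3},{t2,t5},{t3,t5},{t2,t3,t5}}
  U12={{t2,t5},{t2,t3,t5}} U13={{t2,t5},{t3,t5},{t2,t3,t5}} U23={{t2},{t2,t3},{t2,t5},{t2,t3,t5}}
  U123={{t2,t5},{t2,t3,t5}}
C dims 3,3,1; δ0: rk_F3 2; δ1: rk_F3 1
Ȟ^0: (3−2)−0=1 ⇒ Z/3
Ȟ^1: (3−1)−2=0 ⇒ 0
Ȟ^2: (1−0)−1=0 ⇒ 0

Ȟ^0 ≅ Z/3,  Ȟ^1 ≅ 0,  Ȟ^2 ≅ 0


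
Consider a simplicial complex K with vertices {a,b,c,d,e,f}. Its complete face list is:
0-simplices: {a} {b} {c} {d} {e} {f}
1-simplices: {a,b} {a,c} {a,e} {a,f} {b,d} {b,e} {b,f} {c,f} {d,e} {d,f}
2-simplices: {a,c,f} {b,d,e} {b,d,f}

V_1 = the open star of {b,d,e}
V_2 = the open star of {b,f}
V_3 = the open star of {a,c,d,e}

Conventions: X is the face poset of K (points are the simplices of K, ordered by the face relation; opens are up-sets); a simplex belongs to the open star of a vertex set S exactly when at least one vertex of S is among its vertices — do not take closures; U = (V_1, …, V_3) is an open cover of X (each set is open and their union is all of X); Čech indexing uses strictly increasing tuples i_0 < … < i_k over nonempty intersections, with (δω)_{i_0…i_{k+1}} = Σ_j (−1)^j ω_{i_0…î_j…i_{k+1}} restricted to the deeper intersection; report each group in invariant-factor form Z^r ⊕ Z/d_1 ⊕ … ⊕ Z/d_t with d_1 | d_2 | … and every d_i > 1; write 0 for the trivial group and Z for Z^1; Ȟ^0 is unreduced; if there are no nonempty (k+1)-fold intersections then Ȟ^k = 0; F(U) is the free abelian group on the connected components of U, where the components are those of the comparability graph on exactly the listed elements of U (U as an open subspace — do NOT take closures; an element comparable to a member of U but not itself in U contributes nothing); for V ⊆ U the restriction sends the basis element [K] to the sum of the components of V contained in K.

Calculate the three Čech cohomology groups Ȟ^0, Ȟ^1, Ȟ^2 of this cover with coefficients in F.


Ȟ^0(U;F) ≅ Z, Ȟ^1(U;F) ≅ Z^2, Ȟ^2(U;F) ≅ 0

nonempty overlaps:
  V1={{b},{d},{e},{a,b},{a,e},{b,d},{b,e},{b,f},{d,e},{d,f},{b,d,e},{b,d,f}} V2={{b},{f},{a,b},{a,f},{b,d},{b,e},{b,f},{c,f},{d,f},{a,c,f},{b,d,e},{b,d,f}} V3={{a},{c},{d},{e},{a,b},{a,c},{a,e},{a,f},{b,d},{b,e},{c,f},{d,e},{d,f},{a,c,f},{b,d,e},{b,d,f}}
  V12={{b},{a,b},{b,d},{b,e},{b,f},{d,f},{b,d,e},{b,d,f}} V13={{d},{e},{a,b},{a,e},{b,d},{b,e},{d,e},{d,f},{b,d,e},{b,d,f}} V23={{a,b},{a,f},{b,d},{b,e},{c,f},{d,f},{a,c,f},{b,d,e},{b,d,f}}
  V123={{a,b},{b,d},{b,e},{d,f},{b,d,e},{b,d,f}}
components per intersection:
  V1: {{b},{d},{e},{a,b},{a,e},{b,d},{b,e},{b,f},{d,e},{d,f},{b,d,e},{b,d,f}}
  V2: {{b},{f},{a,b},{a,f},{b,d},{b,e},{b,f},{c,f},{d,f},{a,c,f},{b,d,e},{b,d,f}}
  V3: {{a},{c},{d},{e},{a,b},{a,c},{a,e},{a,f},{b,d},{b,e},{c,f},{d,e},{d,f},{a,c,f},{b,d,e},{b,d,f}}
  V12: {{b},{a,b},{b,d},{b,e},{b,f},{d,f},{b,d,e},{b,d,f}}
  V13: {{d},{e},{a,e},{b,d},{b,e},{d,e},{d,f},{b,d,e},{b,d,f}} {{a,b}}
  V23: {{a,b}} {{a,f},{c,f},{a,c,f}} {{b,d},{b,e},{d,f},{b,d,e},{b,d,f}}
  V123: {{a,b}} {{b,d},{b,e},{d,f},{b,d,e},{b,d,f}}
C dims 3,6,2; δ0: rk 2, SNF 1^2; δ1: rk 2, SNF 1^2
degree 0: 3−2−0 = 1 → Ȟ^0 ≅ Z
degree 1: 6−2−2 = 2 → Ȟ^1 ≅ Z^2
degree 2: 2−0−2 = 0 → Ȟ^2 ≅ 0


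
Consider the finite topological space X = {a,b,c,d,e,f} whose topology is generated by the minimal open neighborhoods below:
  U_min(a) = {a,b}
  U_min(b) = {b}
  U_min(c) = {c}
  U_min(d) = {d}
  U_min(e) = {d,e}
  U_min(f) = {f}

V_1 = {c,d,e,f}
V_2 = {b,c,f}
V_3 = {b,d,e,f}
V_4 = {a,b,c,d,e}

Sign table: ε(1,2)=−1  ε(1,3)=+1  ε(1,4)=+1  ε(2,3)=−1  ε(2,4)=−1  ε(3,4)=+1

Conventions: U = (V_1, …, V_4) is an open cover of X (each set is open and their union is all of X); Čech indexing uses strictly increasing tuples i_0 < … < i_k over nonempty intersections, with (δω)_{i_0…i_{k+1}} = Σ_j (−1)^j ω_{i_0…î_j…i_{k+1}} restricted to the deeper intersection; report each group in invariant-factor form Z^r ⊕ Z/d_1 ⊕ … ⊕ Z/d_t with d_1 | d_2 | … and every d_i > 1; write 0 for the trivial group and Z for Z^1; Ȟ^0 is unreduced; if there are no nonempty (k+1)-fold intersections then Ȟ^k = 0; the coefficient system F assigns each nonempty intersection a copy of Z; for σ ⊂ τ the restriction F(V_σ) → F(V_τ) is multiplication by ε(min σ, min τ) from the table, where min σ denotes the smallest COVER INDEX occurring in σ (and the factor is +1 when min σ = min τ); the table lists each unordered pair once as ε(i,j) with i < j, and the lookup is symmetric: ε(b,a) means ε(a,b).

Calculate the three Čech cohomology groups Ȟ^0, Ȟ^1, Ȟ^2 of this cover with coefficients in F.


nonempty overlaps:
  V12={c,f} V13={d,e,f} V14={c,d,e} V23={b,f} V24={b,c} V34={b,d,e}
  V123={f} V124={c} V134={d,e} V234={b}
C dims 4,6,4; δ0: rk 3, SNF 1^3; δ1: rk 3, SNF 1^3
degree 0: 4−3−0 = 1 → Ȟ^0 ≅ Z
degree 1: 6−3−3 = 0 → Ȟ^1 ≅ 0
degree 2: 4−0−3 = 1 → Ȟ^2 ≅ Z

Ȟ^0 ≅ Z, Ȟ^1 ≅ 0, Ȟ^2 ≅ Z


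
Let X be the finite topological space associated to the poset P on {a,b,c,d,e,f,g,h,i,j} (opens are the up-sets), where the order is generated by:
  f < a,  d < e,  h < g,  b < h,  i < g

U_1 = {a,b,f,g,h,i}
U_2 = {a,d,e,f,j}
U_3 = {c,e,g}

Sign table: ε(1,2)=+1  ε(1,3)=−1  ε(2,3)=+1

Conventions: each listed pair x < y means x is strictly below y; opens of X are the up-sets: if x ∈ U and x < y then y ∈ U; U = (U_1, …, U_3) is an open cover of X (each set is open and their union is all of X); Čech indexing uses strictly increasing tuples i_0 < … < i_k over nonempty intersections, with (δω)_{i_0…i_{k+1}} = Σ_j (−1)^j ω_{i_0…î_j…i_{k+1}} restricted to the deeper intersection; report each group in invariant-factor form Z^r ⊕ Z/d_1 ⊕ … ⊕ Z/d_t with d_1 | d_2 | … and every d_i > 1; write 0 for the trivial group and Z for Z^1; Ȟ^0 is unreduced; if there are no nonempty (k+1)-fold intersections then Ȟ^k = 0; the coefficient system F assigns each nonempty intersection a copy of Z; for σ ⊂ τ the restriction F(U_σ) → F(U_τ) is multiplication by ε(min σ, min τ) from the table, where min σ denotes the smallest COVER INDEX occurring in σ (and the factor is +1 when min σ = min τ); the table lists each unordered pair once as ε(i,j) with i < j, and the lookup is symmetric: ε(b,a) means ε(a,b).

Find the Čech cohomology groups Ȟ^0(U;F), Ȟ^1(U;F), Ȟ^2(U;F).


Ȟ^0 = 0,  Ȟ^1 = Z/2,  Ȟ^2 = 0

intersection data:
  U12={a,f} U13={g} U23={e}
C dims 3,3; δ0: rk 3, SNF 1^2·2
Ȟ^0 = (3 − 3) − 0 = 0, so Ȟ^0 ≅ 0
Ȟ^1 = (3 − 0) − 3 = 0 plus torsion [2], so Ȟ^1 ≅ Z/2
Ȟ^2 = (0 − 0) − 0 = 0, so Ȟ^2 ≅ 0


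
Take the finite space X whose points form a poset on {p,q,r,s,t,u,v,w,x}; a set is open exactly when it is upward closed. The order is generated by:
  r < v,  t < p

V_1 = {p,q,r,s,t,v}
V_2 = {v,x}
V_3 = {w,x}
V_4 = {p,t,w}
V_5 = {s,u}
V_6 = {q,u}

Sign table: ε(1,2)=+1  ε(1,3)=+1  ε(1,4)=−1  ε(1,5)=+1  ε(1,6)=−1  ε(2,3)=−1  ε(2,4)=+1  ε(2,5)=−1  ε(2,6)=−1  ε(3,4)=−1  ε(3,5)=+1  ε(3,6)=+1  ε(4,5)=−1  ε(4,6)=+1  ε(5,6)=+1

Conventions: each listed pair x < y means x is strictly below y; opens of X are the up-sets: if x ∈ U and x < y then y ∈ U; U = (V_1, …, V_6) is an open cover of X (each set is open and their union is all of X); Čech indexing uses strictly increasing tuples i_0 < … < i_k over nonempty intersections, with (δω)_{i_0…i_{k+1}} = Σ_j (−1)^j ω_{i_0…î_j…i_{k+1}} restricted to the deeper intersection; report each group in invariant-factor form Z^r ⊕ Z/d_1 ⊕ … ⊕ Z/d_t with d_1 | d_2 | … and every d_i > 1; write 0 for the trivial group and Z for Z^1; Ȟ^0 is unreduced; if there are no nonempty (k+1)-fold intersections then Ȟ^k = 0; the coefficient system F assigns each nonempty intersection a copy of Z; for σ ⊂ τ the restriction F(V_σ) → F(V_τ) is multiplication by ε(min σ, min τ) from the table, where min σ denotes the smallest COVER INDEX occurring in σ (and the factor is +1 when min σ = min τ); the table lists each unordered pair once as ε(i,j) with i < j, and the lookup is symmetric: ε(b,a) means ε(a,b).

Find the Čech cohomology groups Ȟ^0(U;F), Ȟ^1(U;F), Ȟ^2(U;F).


nerve of the cover:
  V12={v} V14={p,t} V15={s} V16={q} V23={x} V34={w} V56={u}
C dims 6,7; δ0: rk 6, SNF 1^5·2
Ȟ^0 = (6 − 6) − 0 = 0, so Ȟ^0 ≅ 0
Ȟ^1 = (7 − 0) − 6 = 1 plus torsion [2], so Ȟ^1 ≅ Z ⊕ Z/2
Ȟ^2 = (0 − 0) − 0 = 0, so Ȟ^2 ≅ 0

Ȟ^0 ≅ 0,  Ȟ^1 ≅ Z ⊕ Z/2,  Ȟ^2 ≅ 0


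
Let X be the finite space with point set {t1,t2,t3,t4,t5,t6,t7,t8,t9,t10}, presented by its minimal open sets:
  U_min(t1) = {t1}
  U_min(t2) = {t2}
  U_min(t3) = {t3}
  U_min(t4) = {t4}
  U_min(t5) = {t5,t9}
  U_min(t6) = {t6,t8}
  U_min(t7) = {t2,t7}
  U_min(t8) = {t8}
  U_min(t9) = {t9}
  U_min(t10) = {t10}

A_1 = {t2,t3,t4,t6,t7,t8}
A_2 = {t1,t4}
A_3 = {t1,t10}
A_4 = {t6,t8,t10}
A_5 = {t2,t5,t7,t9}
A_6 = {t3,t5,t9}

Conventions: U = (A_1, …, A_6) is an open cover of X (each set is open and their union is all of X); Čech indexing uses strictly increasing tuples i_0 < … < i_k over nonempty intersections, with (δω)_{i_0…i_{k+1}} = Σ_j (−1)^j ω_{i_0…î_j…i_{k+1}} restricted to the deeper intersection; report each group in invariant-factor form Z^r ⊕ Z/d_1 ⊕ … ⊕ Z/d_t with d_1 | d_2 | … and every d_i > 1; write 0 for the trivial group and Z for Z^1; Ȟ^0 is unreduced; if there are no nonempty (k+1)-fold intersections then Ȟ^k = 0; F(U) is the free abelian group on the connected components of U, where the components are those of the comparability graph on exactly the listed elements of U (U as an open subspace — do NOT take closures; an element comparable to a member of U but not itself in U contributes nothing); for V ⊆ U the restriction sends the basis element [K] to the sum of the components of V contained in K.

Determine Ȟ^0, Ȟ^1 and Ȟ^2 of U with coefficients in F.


Ȟ^0(U;F) ≅ Z^7, Ȟ^1(U;F) ≅ 0 and Ȟ^2(U;F) ≅ 0

nerve simplices:
  A12={t4} A14={t6,t8} A15={t2,t7} A16={t3} A23={t1} A34={t10} A56={t5,t9}
components per intersection:
  A1: {t2,t7} {t3} {t4} {t6,t8}
  A2: {t1} {t4}
  A3: {t1} {t10}
  A4: {t6,t8} {t10}
  A5: {t2,t7} {t5,t9}
  A6: {t3} {t5,t9}
  A12: {t4}
  A14: {t6,t8}
  A15: {t2,t7}
  A16: {t3}
  A23: {t1}
  A34: {t10}
  A56: {t5,t9}
C dims 14,7; δ0: rk 7, SNF 1^7
degree 0: 14−7−0 = 7 → Ȟ^0 ≅ Z^7
degree 1: 7−0−7 = 0 → Ȟ^1 ≅ 0
degree 2: 0−0−0 = 0 → Ȟ^2 ≅ 0


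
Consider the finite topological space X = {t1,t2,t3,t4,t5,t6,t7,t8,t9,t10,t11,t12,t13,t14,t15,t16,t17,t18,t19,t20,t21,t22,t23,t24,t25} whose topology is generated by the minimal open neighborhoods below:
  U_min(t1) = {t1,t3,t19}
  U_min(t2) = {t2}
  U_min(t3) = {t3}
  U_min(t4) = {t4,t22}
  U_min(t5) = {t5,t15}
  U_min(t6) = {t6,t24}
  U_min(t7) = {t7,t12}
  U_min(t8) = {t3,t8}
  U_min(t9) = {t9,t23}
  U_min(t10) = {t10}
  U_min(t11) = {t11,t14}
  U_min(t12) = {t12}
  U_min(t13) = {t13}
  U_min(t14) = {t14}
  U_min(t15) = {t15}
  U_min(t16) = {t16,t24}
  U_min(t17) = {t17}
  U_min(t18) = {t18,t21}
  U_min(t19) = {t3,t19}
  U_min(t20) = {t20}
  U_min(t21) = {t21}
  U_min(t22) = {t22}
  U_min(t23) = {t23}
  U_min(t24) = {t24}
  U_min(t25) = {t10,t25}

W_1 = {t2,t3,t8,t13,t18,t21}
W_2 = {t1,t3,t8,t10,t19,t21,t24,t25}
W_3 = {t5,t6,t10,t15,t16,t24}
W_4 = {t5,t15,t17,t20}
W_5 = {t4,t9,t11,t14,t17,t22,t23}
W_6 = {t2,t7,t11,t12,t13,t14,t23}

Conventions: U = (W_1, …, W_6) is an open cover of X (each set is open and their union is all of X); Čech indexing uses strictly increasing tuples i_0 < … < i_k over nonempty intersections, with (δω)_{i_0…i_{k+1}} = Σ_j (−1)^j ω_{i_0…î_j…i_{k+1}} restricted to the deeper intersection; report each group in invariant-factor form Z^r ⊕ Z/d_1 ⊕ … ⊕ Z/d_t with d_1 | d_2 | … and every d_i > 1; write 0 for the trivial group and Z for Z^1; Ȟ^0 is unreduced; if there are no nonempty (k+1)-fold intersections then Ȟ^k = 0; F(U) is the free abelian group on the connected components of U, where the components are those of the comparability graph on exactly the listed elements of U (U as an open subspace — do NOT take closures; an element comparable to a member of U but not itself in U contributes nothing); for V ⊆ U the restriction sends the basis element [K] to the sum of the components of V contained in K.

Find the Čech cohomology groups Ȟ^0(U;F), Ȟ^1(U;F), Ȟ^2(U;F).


Ȟ^0 = Z^13,  Ȟ^1 = 0,  Ȟ^2 = 0

nonempty overlaps:
  W12={t3,t8,t21} W16={t2,t13} W23={t10,t24} W34={t5,t15} W45={t17} W56={t11,t14,t23}
components per intersection:
  W1: {t2} {t3,t8} {t13} {t18,t21}
  W2: {t1,t3,t8,t19} {t10,t25} {t21} {t24}
  W3: {t5,t15} {t6,t16,t24} {t10}
  W4: {t5,t15} {t17} {t20}
  W5: {t4,t22} {t9,t23} {t11,t14} {t17}
  W6: {t2} {t7,t12} {t11,t14} {t13} {t23}
  W12: {t3,t8} {t21}
  W16: {t2} {t13}
  W23: {t10} {t24}
  W34: {t5,t15}
  W45: {t17}
  W56: {t11,t14} {t23}
C dims 23,10; δ0: rk 10, SNF 1^10
degree 0: 23−10−0 = 13 → Ȟ^0 ≅ Z^13
degree 1: 10−0−10 = 0 → Ȟ^1 ≅ 0
degree 2: 0−0−0 = 0 → Ȟ^2 ≅ 0


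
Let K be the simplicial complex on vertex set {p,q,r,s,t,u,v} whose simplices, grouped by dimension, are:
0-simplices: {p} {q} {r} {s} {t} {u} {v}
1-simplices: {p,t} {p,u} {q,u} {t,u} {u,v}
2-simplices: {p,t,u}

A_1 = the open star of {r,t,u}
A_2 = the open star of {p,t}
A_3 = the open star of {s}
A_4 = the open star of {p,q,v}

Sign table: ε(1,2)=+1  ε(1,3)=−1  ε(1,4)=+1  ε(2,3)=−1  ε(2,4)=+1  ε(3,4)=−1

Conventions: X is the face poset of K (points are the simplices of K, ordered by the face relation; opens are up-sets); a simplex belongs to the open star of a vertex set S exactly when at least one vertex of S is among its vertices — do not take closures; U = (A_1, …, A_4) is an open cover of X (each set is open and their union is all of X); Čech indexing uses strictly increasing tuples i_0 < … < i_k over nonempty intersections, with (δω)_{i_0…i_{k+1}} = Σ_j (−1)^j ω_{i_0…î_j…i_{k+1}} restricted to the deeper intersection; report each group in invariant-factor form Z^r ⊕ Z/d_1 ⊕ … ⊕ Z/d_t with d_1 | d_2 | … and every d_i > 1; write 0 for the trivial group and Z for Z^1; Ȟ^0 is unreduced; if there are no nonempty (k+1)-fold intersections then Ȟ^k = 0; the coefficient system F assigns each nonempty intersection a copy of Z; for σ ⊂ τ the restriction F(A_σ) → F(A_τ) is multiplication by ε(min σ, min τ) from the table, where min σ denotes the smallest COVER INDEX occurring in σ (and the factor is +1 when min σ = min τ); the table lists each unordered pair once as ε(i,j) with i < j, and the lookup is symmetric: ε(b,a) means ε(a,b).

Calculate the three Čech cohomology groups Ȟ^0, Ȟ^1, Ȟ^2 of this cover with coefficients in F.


Ȟ^0 = Z^2, Ȟ^1 = 0, Ȟ^2 = 0

cover nerve:
  A1={{r},{t},{u},{p,t},{p,u},{q,u},{t,u},{u,v},{p,t,u}} A2={{p},{t},{p,t},{p,u},{t,u},{p,t,u}} A3={{s}} A4={{p},{q},{v},{p,t},{p,u},{q,u},{u,v},{p,t,u}}
  A12={{t},{p,t},{p,u},{t,u},{p,t,u}} A14={{p,t},{p,u},{q,u},{u,v},{p,t,u}} A24={{p},{p,t},{p,u},{p,t,u}}
  A124={{p,t},{p,u},{p,t,u}}
C dims 4,3,1; δ0: rk 2, SNF 1^2; δ1: rk 1, SNF 1^1
Ȟ^0: (4−2)−0=2 ⇒ Z^2
Ȟ^1: (3−1)−2=0 ⇒ 0
Ȟ^2: (1−0)−1=0 ⇒ 0


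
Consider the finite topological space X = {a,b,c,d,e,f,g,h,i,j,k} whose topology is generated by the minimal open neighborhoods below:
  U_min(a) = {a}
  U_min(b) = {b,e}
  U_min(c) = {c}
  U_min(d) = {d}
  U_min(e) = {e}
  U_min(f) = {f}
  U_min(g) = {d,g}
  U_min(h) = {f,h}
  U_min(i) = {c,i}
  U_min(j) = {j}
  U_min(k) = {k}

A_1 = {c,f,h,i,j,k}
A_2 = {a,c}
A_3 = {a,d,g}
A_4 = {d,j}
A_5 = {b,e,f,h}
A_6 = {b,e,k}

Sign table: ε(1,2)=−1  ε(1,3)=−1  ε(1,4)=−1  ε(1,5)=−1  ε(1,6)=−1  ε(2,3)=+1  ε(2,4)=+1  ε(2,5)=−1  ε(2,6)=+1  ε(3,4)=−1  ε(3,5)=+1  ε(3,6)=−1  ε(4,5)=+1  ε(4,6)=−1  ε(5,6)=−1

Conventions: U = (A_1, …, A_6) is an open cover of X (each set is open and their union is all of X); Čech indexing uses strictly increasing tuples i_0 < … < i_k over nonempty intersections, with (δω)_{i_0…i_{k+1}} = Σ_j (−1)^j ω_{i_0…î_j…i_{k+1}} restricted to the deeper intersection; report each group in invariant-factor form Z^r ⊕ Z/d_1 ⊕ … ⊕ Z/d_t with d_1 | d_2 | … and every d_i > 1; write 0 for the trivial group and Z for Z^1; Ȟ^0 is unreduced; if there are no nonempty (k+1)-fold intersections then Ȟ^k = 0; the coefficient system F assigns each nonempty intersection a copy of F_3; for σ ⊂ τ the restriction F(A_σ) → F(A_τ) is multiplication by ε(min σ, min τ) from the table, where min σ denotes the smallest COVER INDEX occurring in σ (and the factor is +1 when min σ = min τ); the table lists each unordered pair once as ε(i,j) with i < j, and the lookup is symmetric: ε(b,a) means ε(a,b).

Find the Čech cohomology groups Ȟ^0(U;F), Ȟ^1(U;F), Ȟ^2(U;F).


cover nerve:
  A12={c} A14={j} A15={f,h} A16={k} A23={a} A34={d} A56={b,e}
C dims 6,7; δ0: rk_F3 6
Ȟ^0: (6−6)−0=0 ⇒ 0
Ȟ^1: (7−0)−6=1 ⇒ Z/3
Ȟ^2: (0−0)−0=0 ⇒ 0

Ȟ^0 = 0, Ȟ^1 = Z/3, Ȟ^2 = 0


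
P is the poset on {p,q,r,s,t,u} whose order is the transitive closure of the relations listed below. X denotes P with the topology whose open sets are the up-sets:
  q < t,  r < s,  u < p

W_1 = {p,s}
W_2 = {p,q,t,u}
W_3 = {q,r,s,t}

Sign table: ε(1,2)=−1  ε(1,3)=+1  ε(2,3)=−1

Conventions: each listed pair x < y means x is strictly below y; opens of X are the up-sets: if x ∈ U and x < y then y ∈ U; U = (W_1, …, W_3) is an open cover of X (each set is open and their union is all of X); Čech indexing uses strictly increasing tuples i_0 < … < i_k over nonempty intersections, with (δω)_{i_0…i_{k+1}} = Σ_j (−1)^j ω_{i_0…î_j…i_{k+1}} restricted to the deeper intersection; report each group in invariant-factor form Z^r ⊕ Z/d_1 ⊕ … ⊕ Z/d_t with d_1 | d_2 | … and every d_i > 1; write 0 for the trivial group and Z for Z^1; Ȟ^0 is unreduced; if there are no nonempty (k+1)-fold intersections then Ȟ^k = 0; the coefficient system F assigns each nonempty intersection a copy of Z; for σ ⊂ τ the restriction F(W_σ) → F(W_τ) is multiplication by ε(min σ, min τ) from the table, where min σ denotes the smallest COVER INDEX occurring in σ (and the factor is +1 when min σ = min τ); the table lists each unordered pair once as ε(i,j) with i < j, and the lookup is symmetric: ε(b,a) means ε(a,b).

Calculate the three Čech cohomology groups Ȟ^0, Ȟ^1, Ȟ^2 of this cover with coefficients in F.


Ȟ^0 = Z, Ȟ^1 = Z, Ȟ^2 = 0

cover nerve:
  W12={p} W13={s} W23={q,t}
C dims 3,3; δ0: rk 2, SNF 1^2
Ȟ^0: (3−2)−0=1 ⇒ Z
Ȟ^1: (3−0)−2=1 ⇒ Z
Ȟ^2: (0−0)−0=0 ⇒ 0


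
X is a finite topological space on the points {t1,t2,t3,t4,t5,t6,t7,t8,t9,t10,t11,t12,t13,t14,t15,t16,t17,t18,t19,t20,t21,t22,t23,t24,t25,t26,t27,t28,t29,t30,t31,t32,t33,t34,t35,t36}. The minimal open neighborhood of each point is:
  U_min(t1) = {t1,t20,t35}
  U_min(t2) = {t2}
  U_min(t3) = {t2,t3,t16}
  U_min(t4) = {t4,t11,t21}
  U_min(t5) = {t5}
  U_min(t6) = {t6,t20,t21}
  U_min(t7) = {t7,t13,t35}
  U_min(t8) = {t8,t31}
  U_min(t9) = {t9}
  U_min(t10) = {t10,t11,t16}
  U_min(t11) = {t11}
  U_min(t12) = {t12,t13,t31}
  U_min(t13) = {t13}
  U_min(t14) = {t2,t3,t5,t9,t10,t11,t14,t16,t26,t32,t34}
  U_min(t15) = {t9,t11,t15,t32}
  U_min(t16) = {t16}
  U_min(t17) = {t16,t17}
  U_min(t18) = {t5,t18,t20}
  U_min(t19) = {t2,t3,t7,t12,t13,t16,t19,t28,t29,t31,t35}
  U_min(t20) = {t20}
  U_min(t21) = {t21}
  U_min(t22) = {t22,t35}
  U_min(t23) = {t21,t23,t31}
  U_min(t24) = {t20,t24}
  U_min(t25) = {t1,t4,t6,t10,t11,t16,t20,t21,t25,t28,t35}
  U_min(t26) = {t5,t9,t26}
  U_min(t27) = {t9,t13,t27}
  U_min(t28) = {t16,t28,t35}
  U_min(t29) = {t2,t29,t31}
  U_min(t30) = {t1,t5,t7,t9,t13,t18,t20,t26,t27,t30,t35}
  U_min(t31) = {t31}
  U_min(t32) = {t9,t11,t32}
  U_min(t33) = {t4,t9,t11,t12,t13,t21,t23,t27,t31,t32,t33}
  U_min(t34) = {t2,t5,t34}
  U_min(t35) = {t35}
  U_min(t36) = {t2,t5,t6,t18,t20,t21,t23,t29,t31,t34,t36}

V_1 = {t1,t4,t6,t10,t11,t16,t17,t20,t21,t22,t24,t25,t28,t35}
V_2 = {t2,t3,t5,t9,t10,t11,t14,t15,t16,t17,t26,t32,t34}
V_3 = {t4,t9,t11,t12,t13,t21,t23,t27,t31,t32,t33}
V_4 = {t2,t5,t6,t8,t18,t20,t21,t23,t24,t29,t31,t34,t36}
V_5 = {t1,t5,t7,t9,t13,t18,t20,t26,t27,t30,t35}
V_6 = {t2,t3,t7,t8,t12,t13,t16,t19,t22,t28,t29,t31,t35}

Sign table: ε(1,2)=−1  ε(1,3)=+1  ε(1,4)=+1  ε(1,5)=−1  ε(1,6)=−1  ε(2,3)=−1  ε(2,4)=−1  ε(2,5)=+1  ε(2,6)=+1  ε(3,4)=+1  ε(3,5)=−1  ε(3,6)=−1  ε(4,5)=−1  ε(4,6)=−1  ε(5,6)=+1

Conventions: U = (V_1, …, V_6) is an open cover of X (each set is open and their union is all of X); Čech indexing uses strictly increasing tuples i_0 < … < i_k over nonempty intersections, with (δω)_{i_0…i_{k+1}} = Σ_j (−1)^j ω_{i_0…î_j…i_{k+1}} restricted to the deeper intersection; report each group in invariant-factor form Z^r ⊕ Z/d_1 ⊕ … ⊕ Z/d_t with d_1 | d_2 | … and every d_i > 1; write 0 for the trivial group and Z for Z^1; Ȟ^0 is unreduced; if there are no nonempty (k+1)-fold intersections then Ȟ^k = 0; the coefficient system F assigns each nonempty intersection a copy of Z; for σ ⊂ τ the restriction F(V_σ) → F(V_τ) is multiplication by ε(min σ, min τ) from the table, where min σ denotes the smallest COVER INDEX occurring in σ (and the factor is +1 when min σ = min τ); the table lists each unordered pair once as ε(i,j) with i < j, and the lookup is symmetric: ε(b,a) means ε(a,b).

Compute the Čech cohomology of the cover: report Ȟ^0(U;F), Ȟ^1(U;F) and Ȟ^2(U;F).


Ȟ^0 = Z,  Ȟ^1 = 0,  Ȟ^2 = Z/2

nerve of the cover:
  V12={t10,t11,t16,t17} V13={t4,t11,t21} V14={t6,t20,t21,t24} V15={t1,t20,t35} V16={t16,t22,t28,t35} V23={t9,t11,t32} V24={t2,t5,t34} V25={t5,t9,t26} V26={t2,t3,t16} V34={t21,t23,t31} V35={t9,t13,t27} V36={t12,t13,t31} V45={t5,t18,t20} V46={t2,t8,t29,t31} V56={t7,t13,t35}
  V123={t11} V126={t16} V134={t21} V145={t20} V156={t35} V235={t9} V245={t5} V246={t2} V346={t31} V356={t13}
C dims 6,15,10; δ0: rk 5, SNF 1^5; δ1: rk 10, SNF 1^9·2
Ȟ^0 = (6 − 5) − 0 = 1, so Ȟ^0 ≅ Z
Ȟ^1 = (15 − 10) − 5 = 0, so Ȟ^1 ≅ 0
Ȟ^2 = (10 − 0) − 10 = 0 plus torsion [2], so Ȟ^2 ≅ Z/2


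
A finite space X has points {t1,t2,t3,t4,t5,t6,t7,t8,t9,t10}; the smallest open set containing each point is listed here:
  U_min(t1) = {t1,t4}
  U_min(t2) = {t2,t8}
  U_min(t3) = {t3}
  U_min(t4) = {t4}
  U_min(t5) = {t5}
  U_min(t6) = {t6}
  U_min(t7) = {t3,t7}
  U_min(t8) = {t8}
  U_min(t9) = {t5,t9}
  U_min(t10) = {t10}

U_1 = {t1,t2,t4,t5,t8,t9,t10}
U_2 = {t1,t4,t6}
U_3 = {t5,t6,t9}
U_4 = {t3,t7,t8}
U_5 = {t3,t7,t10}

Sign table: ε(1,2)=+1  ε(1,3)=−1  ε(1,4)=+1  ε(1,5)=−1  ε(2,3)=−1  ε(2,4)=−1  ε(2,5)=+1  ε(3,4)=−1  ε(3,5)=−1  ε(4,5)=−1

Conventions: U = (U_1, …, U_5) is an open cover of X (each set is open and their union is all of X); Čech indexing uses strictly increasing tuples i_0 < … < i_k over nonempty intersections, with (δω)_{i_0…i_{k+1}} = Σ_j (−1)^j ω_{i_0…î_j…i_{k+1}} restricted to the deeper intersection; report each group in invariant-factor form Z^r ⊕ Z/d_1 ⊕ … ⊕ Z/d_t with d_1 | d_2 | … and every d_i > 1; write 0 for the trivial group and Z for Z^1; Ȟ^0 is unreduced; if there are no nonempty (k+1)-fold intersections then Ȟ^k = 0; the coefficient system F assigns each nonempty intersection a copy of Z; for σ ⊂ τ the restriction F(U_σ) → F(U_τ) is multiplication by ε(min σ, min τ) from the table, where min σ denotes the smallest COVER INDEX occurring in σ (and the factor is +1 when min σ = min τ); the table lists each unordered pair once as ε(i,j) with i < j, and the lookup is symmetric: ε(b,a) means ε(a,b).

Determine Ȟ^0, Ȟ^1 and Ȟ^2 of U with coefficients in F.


Ȟ^0(U;F) ≅ Z, Ȟ^1(U;F) ≅ Z^2 and Ȟ^2(U;F) ≅ 0

nerve simplices:
  U12={t1,t4} U13={t5,t9} U14={t8} U15={t10} U23={t6} U45={t3,t7}
C dims 5,6; δ0: rk 4, SNF 1^4
degree 0: 5−4−0 = 1 → Ȟ^0 ≅ Z
degree 1: 6−0−4 = 2 → Ȟ^1 ≅ Z^2
degree 2: 0−0−0 = 0 → Ȟ^2 ≅ 0


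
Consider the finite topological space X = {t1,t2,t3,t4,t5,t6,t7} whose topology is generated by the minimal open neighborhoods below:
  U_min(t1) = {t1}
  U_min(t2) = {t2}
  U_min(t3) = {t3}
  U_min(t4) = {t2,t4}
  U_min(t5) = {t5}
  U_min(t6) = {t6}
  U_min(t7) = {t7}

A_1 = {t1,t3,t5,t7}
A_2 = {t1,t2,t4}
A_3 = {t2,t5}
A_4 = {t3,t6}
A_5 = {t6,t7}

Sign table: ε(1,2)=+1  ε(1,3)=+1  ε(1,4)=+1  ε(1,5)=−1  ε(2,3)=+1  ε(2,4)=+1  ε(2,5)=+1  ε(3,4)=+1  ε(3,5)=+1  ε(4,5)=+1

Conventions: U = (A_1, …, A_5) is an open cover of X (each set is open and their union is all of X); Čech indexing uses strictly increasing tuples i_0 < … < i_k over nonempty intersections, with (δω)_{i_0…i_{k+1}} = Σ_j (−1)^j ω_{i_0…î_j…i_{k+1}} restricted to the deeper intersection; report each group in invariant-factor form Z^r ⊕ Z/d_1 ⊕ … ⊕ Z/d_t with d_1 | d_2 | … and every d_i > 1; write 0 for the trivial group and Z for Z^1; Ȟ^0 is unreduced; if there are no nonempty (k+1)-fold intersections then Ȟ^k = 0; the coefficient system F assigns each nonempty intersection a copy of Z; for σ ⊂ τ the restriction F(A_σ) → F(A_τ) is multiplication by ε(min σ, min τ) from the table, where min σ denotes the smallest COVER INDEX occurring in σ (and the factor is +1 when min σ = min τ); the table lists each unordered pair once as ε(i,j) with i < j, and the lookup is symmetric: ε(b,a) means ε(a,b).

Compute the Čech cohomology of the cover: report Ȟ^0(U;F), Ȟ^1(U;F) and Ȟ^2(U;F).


Ȟ^0 = 0, Ȟ^1 = Z ⊕ Z/2, Ȟ^2 = 0

nonempty intersections:
  A12={t1} A13={t5} A14={t3} A15={t7} A23={t2} A45={t6}
C dims 5,6; δ0: rk 5, SNF 1^4·2
Ȟ^0: (5−5)−0=0 ⇒ 0
Ȟ^1: (6−0)−5=1 plus torsion [2] ⇒ Z ⊕ Z/2
Ȟ^2: (0−0)−0=0 ⇒ 0


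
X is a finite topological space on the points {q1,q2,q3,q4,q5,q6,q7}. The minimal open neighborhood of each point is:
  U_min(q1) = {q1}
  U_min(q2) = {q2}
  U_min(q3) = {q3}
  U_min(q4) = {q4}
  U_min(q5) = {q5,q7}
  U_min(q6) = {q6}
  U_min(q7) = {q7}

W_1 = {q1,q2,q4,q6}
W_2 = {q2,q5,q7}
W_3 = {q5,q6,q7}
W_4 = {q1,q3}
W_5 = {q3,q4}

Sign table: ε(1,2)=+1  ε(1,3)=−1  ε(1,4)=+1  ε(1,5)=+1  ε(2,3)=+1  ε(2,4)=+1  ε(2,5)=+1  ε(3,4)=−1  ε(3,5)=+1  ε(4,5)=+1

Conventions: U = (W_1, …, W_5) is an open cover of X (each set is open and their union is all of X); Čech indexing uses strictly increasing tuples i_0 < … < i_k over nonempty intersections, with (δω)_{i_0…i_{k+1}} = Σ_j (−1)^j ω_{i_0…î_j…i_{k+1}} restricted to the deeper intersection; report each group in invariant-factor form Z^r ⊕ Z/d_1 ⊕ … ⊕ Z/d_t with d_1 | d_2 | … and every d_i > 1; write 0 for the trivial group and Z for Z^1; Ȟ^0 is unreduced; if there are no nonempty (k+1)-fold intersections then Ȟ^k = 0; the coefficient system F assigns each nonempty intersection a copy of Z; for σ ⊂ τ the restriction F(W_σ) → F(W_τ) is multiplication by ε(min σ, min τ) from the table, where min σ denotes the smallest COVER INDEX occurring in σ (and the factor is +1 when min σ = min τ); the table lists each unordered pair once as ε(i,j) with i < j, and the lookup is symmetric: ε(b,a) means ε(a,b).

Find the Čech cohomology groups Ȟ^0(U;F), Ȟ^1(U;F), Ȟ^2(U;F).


Ȟ^0 = 0, Ȟ^1 = Z ⊕ Z/2 and Ȟ^2 = 0

nerve simplices:
  W12={q2} W13={q6} W14={q1} W15={q4} W23={q5,q7} W45={q3}
C dims 5,6; δ0: rk 5, SNF 1^4·2
degree 0: 5−5−0 = 0 → Ȟ^0 ≅ 0
degree 1: 6−0−5 = 1 plus torsion [2] → Ȟ^1 ≅ Z ⊕ Z/2
degree 2: 0−0−0 = 0 → Ȟ^2 ≅ 0
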